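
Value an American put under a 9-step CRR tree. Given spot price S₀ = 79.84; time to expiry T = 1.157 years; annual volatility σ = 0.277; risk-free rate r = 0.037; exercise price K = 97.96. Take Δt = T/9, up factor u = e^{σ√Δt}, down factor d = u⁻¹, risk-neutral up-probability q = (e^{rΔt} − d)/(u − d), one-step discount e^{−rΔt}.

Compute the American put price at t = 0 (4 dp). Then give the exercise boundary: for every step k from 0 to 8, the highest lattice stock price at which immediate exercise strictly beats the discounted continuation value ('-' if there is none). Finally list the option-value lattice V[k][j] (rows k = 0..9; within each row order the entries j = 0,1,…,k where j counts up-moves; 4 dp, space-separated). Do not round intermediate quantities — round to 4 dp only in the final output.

price = 20.1006
boundary = - - 65.4568 59.2682 65.4568 72.2916 65.4568 72.2916 79.8400
tree:
20.1006
25.9282 14.4454
32.5032 19.5785 9.4328
38.6918 25.6804 13.6430 5.2984
44.2953 32.5032 19.0798 8.3182 2.3189
49.3690 38.6918 25.6684 12.6510 4.0501 0.6040
53.9630 44.2953 32.5032 18.4856 6.9175 1.2117 0.0000
58.1227 49.3690 38.6918 25.6684 11.4549 2.4309 0.0000 0.0000
61.8891 53.9630 44.2953 32.5032 18.1200 4.8767 0.0000 0.0000 0.0000
65.2994 58.1227 49.3690 38.6918 25.6684 9.7834 0.0000 0.0000 0.0000 0.0000

Δt=0.12856  u=1.10442  d=0.90546  q=0.49915  discount=0.99525
step 9 (expiry): payoffs max(K−S,0) = 65.2994 58.1227 49.3690 38.6918 25.6684 9.7834 0.0000 0.0000 0.0000 0.0000
step 8: (k=8,j=0): S=36.0709, (K−S)⁺=61.8891, hold=61.4243 ⇒ V=61.8891 exercise | (k=8,j=1): S=43.9970, (K−S)⁺=53.9630, hold=53.4982 ⇒ V=53.9630 exercise | (k=8,j=2): S=53.6647, (K−S)⁺=44.2953, hold=43.8305 ⇒ V=44.2953 exercise | (k=8,j=3): S=65.4568, (K−S)⁺=32.5032, hold=32.0384 ⇒ V=32.5032 exercise | (k=8,j=4): S=79.8400, (K−S)⁺=18.1200, hold=17.6552 ⇒ V=18.1200 exercise | (k=8,j=5): S=97.3838, (K−S)⁺=0.5762, hold=4.8767 ⇒ V=4.8767 continue | (k=8,j=6): S=118.7825, (K−S)⁺=0.0000, hold=0.0000 ⇒ V=0.0000 continue | (k=8,j=7): S=144.8833, (K−S)⁺=0.0000, hold=0.0000 ⇒ V=0.0000 continue | (k=8,j=8): S=176.7195, (K−S)⁺=0.0000, hold=0.0000 ⇒ V=0.0000 continue  boundary S*=79.8400
step 7: (k=7,j=0): S=39.8373, (K−S)⁺=58.1227, hold=57.6579 ⇒ V=58.1227 exercise | (k=7,j=1): S=48.5910, (K−S)⁺=49.3690, hold=48.9042 ⇒ V=49.3690 exercise | (k=7,j=2): S=59.2682, (K−S)⁺=38.6918, hold=38.2270 ⇒ V=38.6918 exercise | (k=7,j=3): S=72.2916, (K−S)⁺=25.6684, hold=25.2036 ⇒ V=25.6684 exercise | (k=7,j=4): S=88.1766, (K−S)⁺=9.7834, hold=11.4549 ⇒ V=11.4549 continue | (k=7,j=5): S=107.5522, (K−S)⁺=0.0000, hold=2.4309 ⇒ V=2.4309 continue | (k=7,j=6): S=131.1854, (K−S)⁺=0.0000, hold=0.0000 ⇒ V=0.0000 continue | (k=7,j=7): S=160.0116, (K−S)⁺=0.0000, hold=0.0000 ⇒ V=0.0000 continue  boundary S*=72.2916
step 6: (k=6,j=0): S=43.9970, (K−S)⁺=53.9630, hold=53.4982 ⇒ V=53.9630 exercise | (k=6,j=1): S=53.6647, (K−S)⁺=44.2953, hold=43.8305 ⇒ V=44.2953 exercise | (k=6,j=2): S=65.4568, (K−S)⁺=32.5032, hold=32.0384 ⇒ V=32.5032 exercise | (k=6,j=3): S=79.8400, (K−S)⁺=18.1200, hold=18.4856 ⇒ V=18.4856 continue | (k=6,j=4): S=97.3838, (K−S)⁺=0.5762, hold=6.9175 ⇒ V=6.9175 continue | (k=6,j=5): S=118.7825, (K−S)⁺=0.0000, hold=1.2117 ⇒ V=1.2117 continue | (k=6,j=6): S=144.8833, (K−S)⁺=0.0000, hold=0.0000 ⇒ V=0.0000 continue  boundary S*=65.4568
step 5: (k=5,j=0): S=48.5910, (K−S)⁺=49.3690, hold=48.9042 ⇒ V=49.3690 exercise | (k=5,j=1): S=59.2682, (K−S)⁺=38.6918, hold=38.2270 ⇒ V=38.6918 exercise | (k=5,j=2): S=72.2916, (K−S)⁺=25.6684, hold=25.3852 ⇒ V=25.6684 exercise | (k=5,j=3): S=88.1766, (K−S)⁺=9.7834, hold=12.6510 ⇒ V=12.6510 continue | (k=5,j=4): S=107.5522, (K−S)⁺=0.0000, hold=4.0501 ⇒ V=4.0501 continue | (k=5,j=5): S=131.1854, (K−S)⁺=0.0000, hold=0.6040 ⇒ V=0.6040 continue  boundary S*=72.2916
step 4: (k=4,j=0): S=53.6647, (K−S)⁺=44.2953, hold=43.8305 ⇒ V=44.2953 exercise | (k=4,j=1): S=65.4568, (K−S)⁺=32.5032, hold=32.0384 ⇒ V=32.5032 exercise | (k=4,j=2): S=79.8400, (K−S)⁺=18.1200, hold=19.0798 ⇒ V=19.0798 continue | (k=4,j=3): S=97.3838, (K−S)⁺=0.5762, hold=8.3182 ⇒ V=8.3182 continue | (k=4,j=4): S=118.7825, (K−S)⁺=0.0000, hold=2.3189 ⇒ V=2.3189 continue  boundary S*=65.4568
step 3: (k=3,j=0): S=59.2682, (K−S)⁺=38.6918, hold=38.2270 ⇒ V=38.6918 exercise | (k=3,j=1): S=72.2916, (K−S)⁺=25.6684, hold=25.6804 ⇒ V=25.6804 continue | (k=3,j=2): S=88.1766, (K−S)⁺=9.7834, hold=13.6430 ⇒ V=13.6430 continue | (k=3,j=3): S=107.5522, (K−S)⁺=0.0000, hold=5.2984 ⇒ V=5.2984 continue  boundary S*=59.2682
step 2: (k=2,j=0): S=65.4568, (K−S)⁺=32.5032, hold=32.0443 ⇒ V=32.5032 exercise | (k=2,j=1): S=79.8400, (K−S)⁺=18.1200, hold=19.5785 ⇒ V=19.5785 continue | (k=2,j=2): S=97.3838, (K−S)⁺=0.5762, hold=9.4328 ⇒ V=9.4328 continue  boundary S*=65.4568
step 1: (k=1,j=0): S=72.2916, (K−S)⁺=25.6684, hold=25.9282 ⇒ V=25.9282 continue | (k=1,j=1): S=88.1766, (K−S)⁺=9.7834, hold=14.4454 ⇒ V=14.4454 continue  boundary S*=-
step 0: (k=0,j=0): S=79.8400, (K−S)⁺=18.1200, hold=20.1006 ⇒ V=20.1006 continue  boundary S*=-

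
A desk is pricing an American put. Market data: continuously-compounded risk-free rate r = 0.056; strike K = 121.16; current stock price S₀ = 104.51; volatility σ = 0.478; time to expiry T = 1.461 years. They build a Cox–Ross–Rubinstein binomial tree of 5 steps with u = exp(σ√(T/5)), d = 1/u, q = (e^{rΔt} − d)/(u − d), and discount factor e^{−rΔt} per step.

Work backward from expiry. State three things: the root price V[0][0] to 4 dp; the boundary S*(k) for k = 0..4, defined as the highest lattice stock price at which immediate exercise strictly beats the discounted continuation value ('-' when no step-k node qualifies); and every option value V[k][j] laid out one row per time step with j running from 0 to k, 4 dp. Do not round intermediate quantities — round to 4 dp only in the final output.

Δt=0.29220, u=1.29484, d=0.77230, q=0.46733, disc=e^(-rΔt)=0.98377
k=5 terminal: V=max(K-S,0) → 92.4468 73.0194 40.4472 0.0000 0.0000 0.0000
k=4: j=0 S=37.1789 intr=83.9811 cont=82.0147 V=83.9811[EX]; j=1 S=62.3343 intr=58.8257 cont=56.8593 V=58.8257[EX]; j=2 S=104.5100 intr=16.6500 cont=21.1952 V=21.1952[hold]; j=3 S=175.2220 intr=0.0000 cont=0.0000 V=0.0000[hold]; j=4 S=293.7780 intr=0.0000 cont=0.0000 V=0.0000[hold]  S*(4)=62.3343
k=3: j=0 S=48.1406 intr=73.0194 cont=71.0529 V=73.0194[EX]; j=1 S=80.7128 intr=40.4472 cont=40.5704 V=40.5704[hold]; j=2 S=135.3235 intr=0.0000 cont=11.1068 V=11.1068[hold]; j=3 S=226.8840 intr=0.0000 cont=0.0000 V=0.0000[hold]  S*(3)=48.1406
k=2: j=0 S=62.3343 intr=58.8257 cont=56.9159 V=58.8257[EX]; j=1 S=104.5100 intr=16.6500 cont=26.3661 V=26.3661[hold]; j=2 S=175.2220 intr=0.0000 cont=5.8202 V=5.8202[hold]  S*(2)=62.3343
k=1: j=0 S=80.7128 intr=40.4472 cont=42.9477 V=42.9477[hold]; j=1 S=135.3235 intr=0.0000 cont=16.4922 V=16.4922[hold]  S*(1)=-
k=0: j=0 S=104.5100 intr=16.6500 cont=30.0878 V=30.0878[hold]  S*(0)=-

price = 30.0878
boundary = - - 62.3343 48.1406 62.3343
tree:
30.0878
42.9477 16.4922
58.8257 26.3661 5.8202
73.0194 40.5704 11.1068 0.0000
83.9811 58.8257 21.1952 0.0000 0.0000
92.4468 73.0194 40.4472 0.0000 0.0000 0.0000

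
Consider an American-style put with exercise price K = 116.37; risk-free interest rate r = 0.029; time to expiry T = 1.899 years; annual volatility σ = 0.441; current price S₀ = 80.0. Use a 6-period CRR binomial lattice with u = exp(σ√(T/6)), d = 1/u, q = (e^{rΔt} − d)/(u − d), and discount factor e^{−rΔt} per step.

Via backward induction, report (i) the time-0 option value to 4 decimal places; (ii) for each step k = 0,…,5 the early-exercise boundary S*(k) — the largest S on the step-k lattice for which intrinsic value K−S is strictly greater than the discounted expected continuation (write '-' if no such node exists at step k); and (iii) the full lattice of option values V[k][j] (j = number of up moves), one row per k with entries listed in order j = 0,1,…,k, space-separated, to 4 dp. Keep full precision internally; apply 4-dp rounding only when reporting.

price = 42.6117
boundary = - - 48.7073 62.4226 48.7073 62.4226
tree:
42.6117
54.7235 29.0628
67.6627 40.4346 16.1208
78.3646 53.9474 25.1748 5.6747
86.7150 67.6627 37.9028 10.5408 0.0000
93.2307 78.3646 53.9474 19.5798 0.0000 0.0000
98.3148 86.7150 67.6627 36.3700 0.0000 0.0000 0.0000

Δt=0.31650, u=1.28159, d=0.78028, q=0.45668, disc=e^(-rΔt)=0.99086
k=6 terminal: V=max(K-S,0) → 98.3148 86.7150 67.6627 36.3700 0.0000 0.0000 0.0000
k=5: j=0 S=23.1393 intr=93.2307 cont=92.1675 V=93.2307[EX]; j=1 S=38.0054 intr=78.3646 cont=77.3014 V=78.3646[EX]; j=2 S=62.4226 intr=53.9474 cont=52.8842 V=53.9474[EX]; j=3 S=102.5270 intr=13.8430 cont=19.5798 V=19.5798[hold]; j=4 S=168.3970 intr=0.0000 cont=0.0000 V=0.0000[hold]; j=5 S=276.5863 intr=0.0000 cont=0.0000 V=0.0000[hold]  S*(5)=62.4226
k=4: j=0 S=29.6550 intr=86.7150 cont=85.6518 V=86.7150[EX]; j=1 S=48.7073 intr=67.6627 cont=66.5995 V=67.6627[EX]; j=2 S=80.0000 intr=36.3700 cont=37.9028 V=37.9028[hold]; j=3 S=131.3972 intr=0.0000 cont=10.5408 V=10.5408[hold]; j=4 S=215.8154 intr=0.0000 cont=0.0000 V=0.0000[hold]  S*(4)=48.7073
k=3: j=0 S=38.0054 intr=78.3646 cont=77.3014 V=78.3646[EX]; j=1 S=62.4226 intr=53.9474 cont=53.5778 V=53.9474[EX]; j=2 S=102.5270 intr=13.8430 cont=25.1748 V=25.1748[hold]; j=3 S=168.3970 intr=0.0000 cont=5.6747 V=5.6747[hold]  S*(3)=62.4226
k=2: j=0 S=48.7073 intr=67.6627 cont=66.5995 V=67.6627[EX]; j=1 S=80.0000 intr=36.3700 cont=40.4346 V=40.4346[hold]; j=2 S=131.3972 intr=0.0000 cont=16.1208 V=16.1208[hold]  S*(2)=48.7073
k=1: j=0 S=62.4226 intr=53.9474 cont=54.7235 V=54.7235[hold]; j=1 S=102.5270 intr=13.8430 cont=29.0628 V=29.0628[hold]  S*(1)=-
k=0: j=0 S=80.0000 intr=36.3700 cont=42.6117 V=42.6117[hold]  S*(0)=-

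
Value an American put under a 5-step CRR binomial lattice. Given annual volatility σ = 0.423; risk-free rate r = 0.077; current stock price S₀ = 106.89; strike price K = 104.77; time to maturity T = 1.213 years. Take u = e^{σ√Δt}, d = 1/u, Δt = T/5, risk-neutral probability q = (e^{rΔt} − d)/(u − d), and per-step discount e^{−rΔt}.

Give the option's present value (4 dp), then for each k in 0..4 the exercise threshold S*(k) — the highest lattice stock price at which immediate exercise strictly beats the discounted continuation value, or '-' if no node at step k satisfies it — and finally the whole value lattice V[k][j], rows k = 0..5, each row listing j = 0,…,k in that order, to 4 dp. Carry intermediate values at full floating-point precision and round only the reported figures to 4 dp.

Δt=0.24260  u=1.23164  d=0.81193  q=0.49303  discount=0.98149
step 5 (expiry): payoffs max(K−S,0) = 67.0546 47.5581 17.9832 0.0000 0.0000 0.0000
step 4: (k=4,j=0): S=46.4518, (K−S)⁺=58.3182, hold=56.3792 ⇒ V=58.3182 exercise | (k=4,j=1): S=70.4644, (K−S)⁺=34.3056, hold=32.3666 ⇒ V=34.3056 exercise | (k=4,j=2): S=106.8900, (K−S)⁺=0.0000, hold=8.9483 ⇒ V=8.9483 continue | (k=4,j=3): S=162.1453, (K−S)⁺=0.0000, hold=0.0000 ⇒ V=0.0000 continue | (k=4,j=4): S=245.9641, (K−S)⁺=0.0000, hold=0.0000 ⇒ V=0.0000 continue  boundary S*=70.4644
step 3: (k=3,j=0): S=57.2119, (K−S)⁺=47.5581, hold=45.6192 ⇒ V=47.5581 exercise | (k=3,j=1): S=86.7868, (K−S)⁺=17.9832, hold=21.4003 ⇒ V=21.4003 continue | (k=3,j=2): S=131.6500, (K−S)⁺=0.0000, hold=4.4526 ⇒ V=4.4526 continue | (k=3,j=3): S=199.7046, (K−S)⁺=0.0000, hold=0.0000 ⇒ V=0.0000 continue  boundary S*=57.2119
step 2: (k=2,j=0): S=70.4644, (K−S)⁺=34.3056, hold=34.0201 ⇒ V=34.3056 exercise | (k=2,j=1): S=106.8900, (K−S)⁺=0.0000, hold=12.8032 ⇒ V=12.8032 continue | (k=2,j=2): S=162.1453, (K−S)⁺=0.0000, hold=2.2156 ⇒ V=2.2156 continue  boundary S*=70.4644
step 1: (k=1,j=0): S=86.7868, (K−S)⁺=17.9832, hold=23.2657 ⇒ V=23.2657 continue | (k=1,j=1): S=131.6500, (K−S)⁺=0.0000, hold=7.4429 ⇒ V=7.4429 continue  boundary S*=-
step 0: (k=0,j=0): S=106.8900, (K−S)⁺=0.0000, hold=15.1784 ⇒ V=15.1784 continue  boundary S*=-

price = 15.1784
boundary = - - 70.4644 57.2119 70.4644
tree:
15.1784
23.2657 7.4429
34.3056 12.8032 2.2156
47.5581 21.4003 4.4526 0.0000
58.3182 34.3056 8.9483 0.0000 0.0000
67.0546 47.5581 17.9832 0.0000 0.0000 0.0000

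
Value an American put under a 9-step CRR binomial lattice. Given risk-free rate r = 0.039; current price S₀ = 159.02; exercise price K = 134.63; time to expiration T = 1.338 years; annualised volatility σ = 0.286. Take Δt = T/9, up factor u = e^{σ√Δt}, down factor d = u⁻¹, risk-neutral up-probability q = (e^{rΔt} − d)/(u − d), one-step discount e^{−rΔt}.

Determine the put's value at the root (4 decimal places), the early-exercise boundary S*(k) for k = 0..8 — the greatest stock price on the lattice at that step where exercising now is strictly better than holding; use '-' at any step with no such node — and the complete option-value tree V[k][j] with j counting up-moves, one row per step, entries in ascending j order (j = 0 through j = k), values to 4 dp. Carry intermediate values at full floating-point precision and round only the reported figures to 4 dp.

price = 7.5161
boundary = - - - - - 91.6210 102.3025 91.6210 102.3025
tree:
7.5161
11.3434 3.7576
16.6701 6.1226 1.4247
23.7489 9.7508 2.5480 0.3124
32.6310 15.0998 4.4891 0.6269 0.0000
43.0090 22.5824 7.7564 1.2581 0.0000 0.0000
52.5753 32.3275 13.0525 2.5246 0.0000 0.0000 0.0000
61.1427 43.0090 21.1511 5.0662 0.0000 0.0000 0.0000 0.0000
68.8156 52.5753 32.3275 10.1663 0.0000 0.0000 0.0000 0.0000 0.0000
75.6874 61.1427 43.0090 20.4007 0.0000 0.0000 0.0000 0.0000 0.0000 0.0000

Δt=0.14867, u=1.11658, d=0.89559, q=0.49877, disc=e^(-rΔt)=0.99422
k=9 terminal: V=max(K-S,0) → 75.6874 61.1427 43.0090 20.4007 0.0000 0.0000 0.0000 0.0000 0.0000 0.0000
k=8: j=0 S=65.8144 intr=68.8156 cont=68.0373 V=68.8156[EX]; j=1 S=82.0547 intr=52.5753 cont=51.7969 V=52.5753[EX]; j=2 S=102.3025 intr=32.3275 cont=31.5492 V=32.3275[EX]; j=3 S=127.5466 intr=7.0834 cont=10.1663 V=10.1663[hold]; j=4 S=159.0200 intr=0.0000 cont=0.0000 V=0.0000[hold]; j=5 S=198.2597 intr=0.0000 cont=0.0000 V=0.0000[hold]; j=6 S=247.1822 intr=0.0000 cont=0.0000 V=0.0000[hold]; j=7 S=308.1768 intr=0.0000 cont=0.0000 V=0.0000[hold]; j=8 S=384.2223 intr=0.0000 cont=0.0000 V=0.0000[hold]  S*(8)=102.3025
k=7: j=0 S=73.4873 intr=61.1427 cont=60.3644 V=61.1427[EX]; j=1 S=91.6210 intr=43.0090 cont=42.2307 V=43.0090[EX]; j=2 S=114.2293 intr=20.4007 cont=21.1511 V=21.1511[hold]; j=3 S=142.4165 intr=0.0000 cont=5.0662 V=5.0662[hold]; j=4 S=177.5592 intr=0.0000 cont=0.0000 V=0.0000[hold]; j=5 S=221.3736 intr=0.0000 cont=0.0000 V=0.0000[hold]; j=6 S=275.9997 intr=0.0000 cont=0.0000 V=0.0000[hold]; j=7 S=344.1052 intr=0.0000 cont=0.0000 V=0.0000[hold]  S*(7)=91.6210
k=6: j=0 S=82.0547 intr=52.5753 cont=51.7969 V=52.5753[EX]; j=1 S=102.3025 intr=32.3275 cont=31.9213 V=32.3275[EX]; j=2 S=127.5466 intr=7.0834 cont=13.0525 V=13.0525[hold]; j=3 S=159.0200 intr=0.0000 cont=2.5246 V=2.5246[hold]; j=4 S=198.2597 intr=0.0000 cont=0.0000 V=0.0000[hold]; j=5 S=247.1822 intr=0.0000 cont=0.0000 V=0.0000[hold]; j=6 S=308.1768 intr=0.0000 cont=0.0000 V=0.0000[hold]  S*(6)=102.3025
k=5: j=0 S=91.6210 intr=43.0090 cont=42.2307 V=43.0090[EX]; j=1 S=114.2293 intr=20.4007 cont=22.5824 V=22.5824[hold]; j=2 S=142.4165 intr=0.0000 cont=7.7564 V=7.7564[hold]; j=3 S=177.5592 intr=0.0000 cont=1.2581 V=1.2581[hold]; j=4 S=221.3736 intr=0.0000 cont=0.0000 V=0.0000[hold]; j=5 S=275.9997 intr=0.0000 cont=0.0000 V=0.0000[hold]  S*(5)=91.6210
k=4: j=0 S=102.3025 intr=32.3275 cont=32.6310 V=32.6310[hold]; j=1 S=127.5466 intr=7.0834 cont=15.0998 V=15.0998[hold]; j=2 S=159.0200 intr=0.0000 cont=4.4891 V=4.4891[hold]; j=3 S=198.2597 intr=0.0000 cont=0.6269 V=0.6269[hold]; j=4 S=247.1822 intr=0.0000 cont=0.0000 V=0.0000[hold]  S*(4)=-
k=3: j=0 S=114.2293 intr=20.4007 cont=23.7489 V=23.7489[hold]; j=1 S=142.4165 intr=0.0000 cont=9.7508 V=9.7508[hold]; j=2 S=177.5592 intr=0.0000 cont=2.5480 V=2.5480[hold]; j=3 S=221.3736 intr=0.0000 cont=0.3124 V=0.3124[hold]  S*(3)=-
k=2: j=0 S=127.5466 intr=7.0834 cont=16.6701 V=16.6701[hold]; j=1 S=159.0200 intr=0.0000 cont=6.1226 V=6.1226[hold]; j=2 S=198.2597 intr=0.0000 cont=1.4247 V=1.4247[hold]  S*(2)=-
k=1: j=0 S=142.4165 intr=0.0000 cont=11.3434 V=11.3434[hold]; j=1 S=177.5592 intr=0.0000 cont=3.7576 V=3.7576[hold]  S*(1)=-
k=0: j=0 S=159.0200 intr=0.0000 cont=7.5161 V=7.5161[hold]  S*(0)=-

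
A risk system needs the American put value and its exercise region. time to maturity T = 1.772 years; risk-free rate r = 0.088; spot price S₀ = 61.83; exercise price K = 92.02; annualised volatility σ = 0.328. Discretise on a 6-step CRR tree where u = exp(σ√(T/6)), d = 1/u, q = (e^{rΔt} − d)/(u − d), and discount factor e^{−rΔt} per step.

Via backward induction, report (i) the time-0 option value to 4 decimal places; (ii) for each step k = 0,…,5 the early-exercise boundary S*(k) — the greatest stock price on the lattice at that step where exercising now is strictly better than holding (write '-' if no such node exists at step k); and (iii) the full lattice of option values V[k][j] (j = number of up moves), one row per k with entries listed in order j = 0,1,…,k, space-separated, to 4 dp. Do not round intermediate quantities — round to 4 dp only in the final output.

Δt=0.29533  u=1.19512  d=0.83673  q=0.52902  discount=0.97435
step 6 (expiry): payoffs max(K−S,0) = 70.8012 61.7127 48.7314 30.1900 3.7068 0.0000 0.0000
step 5: (k=5,j=0): S=25.3591, (K−S)⁺=66.6609, hold=64.3002 ⇒ V=66.6609 exercise | (k=5,j=1): S=36.2210, (K−S)⁺=55.7990, hold=53.4383 ⇒ V=55.7990 exercise | (k=5,j=2): S=51.7352, (K−S)⁺=40.2848, hold=37.9241 ⇒ V=40.2848 exercise | (k=5,j=3): S=73.8945, (K−S)⁺=18.1255, hold=15.7647 ⇒ V=18.1255 exercise | (k=5,j=4): S=105.5452, (K−S)⁺=0.0000, hold=1.7011 ⇒ V=1.7011 continue | (k=5,j=5): S=150.7526, (K−S)⁺=0.0000, hold=0.0000 ⇒ V=0.0000 continue  boundary S*=73.8945
step 4: (k=4,j=0): S=30.3073, (K−S)⁺=61.7127, hold=59.3520 ⇒ V=61.7127 exercise | (k=4,j=1): S=43.2886, (K−S)⁺=48.7314, hold=46.3707 ⇒ V=48.7314 exercise | (k=4,j=2): S=61.8300, (K−S)⁺=30.1900, hold=27.8293 ⇒ V=30.1900 exercise | (k=4,j=3): S=88.3132, (K−S)⁺=3.7068, hold=9.1945 ⇒ V=9.1945 continue | (k=4,j=4): S=126.1396, (K−S)⁺=0.0000, hold=0.7806 ⇒ V=0.7806 continue  boundary S*=61.8300
step 3: (k=3,j=0): S=36.2210, (K−S)⁺=55.7990, hold=53.4383 ⇒ V=55.7990 exercise | (k=3,j=1): S=51.7352, (K−S)⁺=40.2848, hold=37.9241 ⇒ V=40.2848 exercise | (k=3,j=2): S=73.8945, (K−S)⁺=18.1255, hold=18.5933 ⇒ V=18.5933 continue | (k=3,j=3): S=105.5452, (K−S)⁺=0.0000, hold=4.6217 ⇒ V=4.6217 continue  boundary S*=51.7352
step 2: (k=2,j=0): S=43.2886, (K−S)⁺=48.7314, hold=46.3707 ⇒ V=48.7314 exercise | (k=2,j=1): S=61.8300, (K−S)⁺=30.1900, hold=28.0704 ⇒ V=30.1900 exercise | (k=2,j=2): S=88.3132, (K−S)⁺=3.7068, hold=10.9146 ⇒ V=10.9146 continue  boundary S*=61.8300
step 1: (k=1,j=0): S=51.7352, (K−S)⁺=40.2848, hold=37.9241 ⇒ V=40.2848 exercise | (k=1,j=1): S=73.8945, (K−S)⁺=18.1255, hold=19.4800 ⇒ V=19.4800 continue  boundary S*=51.7352
step 0: (k=0,j=0): S=61.8300, (K−S)⁺=30.1900, hold=28.5275 ⇒ V=30.1900 exercise  boundary S*=61.8300

price = 30.1900
boundary = 61.8300 51.7352 61.8300 51.7352 61.8300 73.8945
tree:
30.1900
40.2848 19.4800
48.7314 30.1900 10.9146
55.7990 40.2848 18.5933 4.6217
61.7127 48.7314 30.1900 9.1945 0.7806
66.6609 55.7990 40.2848 18.1255 1.7011 0.0000
70.8012 61.7127 48.7314 30.1900 3.7068 0.0000 0.0000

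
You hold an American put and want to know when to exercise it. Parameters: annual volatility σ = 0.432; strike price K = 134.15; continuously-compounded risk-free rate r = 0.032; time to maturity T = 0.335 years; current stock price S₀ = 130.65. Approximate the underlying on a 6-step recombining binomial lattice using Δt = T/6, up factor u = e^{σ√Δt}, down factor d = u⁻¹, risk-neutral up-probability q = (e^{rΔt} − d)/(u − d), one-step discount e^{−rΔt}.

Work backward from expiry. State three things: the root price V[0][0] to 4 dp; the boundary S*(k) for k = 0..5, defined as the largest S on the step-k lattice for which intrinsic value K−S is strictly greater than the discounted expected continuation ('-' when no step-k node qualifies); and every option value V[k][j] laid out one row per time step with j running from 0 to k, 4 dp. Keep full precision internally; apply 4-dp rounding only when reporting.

Δt=0.05583  u=1.10747  d=0.90296  q=0.48325  discount=0.99821
step 6 (expiry): payoffs max(K−S,0) = 63.3360 47.2975 27.6264 3.5000 0.0000 0.0000 0.0000
step 5: (k=5,j=0): S=78.4243, (K−S)⁺=55.7257, hold=55.4862 ⇒ V=55.7257 exercise | (k=5,j=1): S=96.1865, (K−S)⁺=37.9635, hold=37.7240 ⇒ V=37.9635 exercise | (k=5,j=2): S=117.9717, (K−S)⁺=16.1783, hold=15.9389 ⇒ V=16.1783 exercise | (k=5,j=3): S=144.6909, (K−S)⁺=0.0000, hold=1.8054 ⇒ V=1.8054 continue | (k=5,j=4): S=177.4617, (K−S)⁺=0.0000, hold=0.0000 ⇒ V=0.0000 continue | (k=5,j=5): S=217.6547, (K−S)⁺=0.0000, hold=0.0000 ⇒ V=0.0000 continue  boundary S*=117.9717
step 4: (k=4,j=0): S=86.8525, (K−S)⁺=47.2975, hold=47.0580 ⇒ V=47.2975 exercise | (k=4,j=1): S=106.5236, (K−S)⁺=27.6264, hold=27.3869 ⇒ V=27.6264 exercise | (k=4,j=2): S=130.6500, (K−S)⁺=3.5000, hold=9.2162 ⇒ V=9.2162 continue | (k=4,j=3): S=160.2407, (K−S)⁺=0.0000, hold=0.9313 ⇒ V=0.9313 continue | (k=4,j=4): S=196.5334, (K−S)⁺=0.0000, hold=0.0000 ⇒ V=0.0000 continue  boundary S*=106.5236
step 3: (k=3,j=0): S=96.1865, (K−S)⁺=37.9635, hold=37.7240 ⇒ V=37.9635 exercise | (k=3,j=1): S=117.9717, (K−S)⁺=16.1783, hold=18.6963 ⇒ V=18.6963 continue | (k=3,j=2): S=144.6909, (K−S)⁺=0.0000, hold=5.2032 ⇒ V=5.2032 continue | (k=3,j=3): S=177.4617, (K−S)⁺=0.0000, hold=0.4804 ⇒ V=0.4804 continue  boundary S*=96.1865
step 2: (k=2,j=0): S=106.5236, (K−S)⁺=27.6264, hold=28.6015 ⇒ V=28.6015 continue | (k=2,j=1): S=130.6500, (K−S)⁺=3.5000, hold=12.1541 ⇒ V=12.1541 continue | (k=2,j=2): S=160.2407, (K−S)⁺=0.0000, hold=2.9157 ⇒ V=2.9157 continue  boundary S*=-
step 1: (k=1,j=0): S=117.9717, (K−S)⁺=16.1783, hold=20.6165 ⇒ V=20.6165 continue | (k=1,j=1): S=144.6909, (K−S)⁺=0.0000, hold=7.6759 ⇒ V=7.6759 continue  boundary S*=-
step 0: (k=0,j=0): S=130.6500, (K−S)⁺=3.5000, hold=14.3374 ⇒ V=14.3374 continue  boundary S*=-

price = 14.3374
boundary = - - - 96.1865 106.5236 117.9717
tree:
14.3374
20.6165 7.6759
28.6015 12.1541 2.9157
37.9635 18.6963 5.2032 0.4804
47.2975 27.6264 9.2162 0.9313 0.0000
55.7257 37.9635 16.1783 1.8054 0.0000 0.0000
63.3360 47.2975 27.6264 3.5000 0.0000 0.0000 0.0000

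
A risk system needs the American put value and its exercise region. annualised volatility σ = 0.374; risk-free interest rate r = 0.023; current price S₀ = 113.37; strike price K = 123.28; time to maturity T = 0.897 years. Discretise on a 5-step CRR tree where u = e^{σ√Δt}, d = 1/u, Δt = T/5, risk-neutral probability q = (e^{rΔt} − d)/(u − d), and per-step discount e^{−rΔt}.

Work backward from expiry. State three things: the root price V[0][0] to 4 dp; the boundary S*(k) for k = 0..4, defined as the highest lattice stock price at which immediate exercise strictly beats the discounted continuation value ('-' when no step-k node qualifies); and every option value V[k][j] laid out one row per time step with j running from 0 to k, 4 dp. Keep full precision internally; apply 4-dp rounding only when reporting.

price = 21.0108
boundary = - - - 70.4869 82.5857
tree:
21.0108
29.9305 11.2752
40.8356 18.0649 3.8232
52.7931 27.8950 7.2913 0.0000
63.1195 40.6943 13.9052 0.0000 0.0000
71.9330 52.7931 26.5187 0.0000 0.0000 0.0000

Δt=0.17940  u=1.17165  d=0.85350  q=0.47348  discount=0.99588
step 5 (expiry): payoffs max(K−S,0) = 71.9330 52.7931 26.5187 0.0000 0.0000 0.0000
step 4: (k=4,j=0): S=60.1605, (K−S)⁺=63.1195, hold=62.6118 ⇒ V=63.1195 exercise | (k=4,j=1): S=82.5857, (K−S)⁺=40.6943, hold=40.1867 ⇒ V=40.6943 exercise | (k=4,j=2): S=113.3700, (K−S)⁺=9.9100, hold=13.9052 ⇒ V=13.9052 continue | (k=4,j=3): S=155.6293, (K−S)⁺=0.0000, hold=0.0000 ⇒ V=0.0000 continue | (k=4,j=4): S=213.6410, (K−S)⁺=0.0000, hold=0.0000 ⇒ V=0.0000 continue  boundary S*=82.5857
step 3: (k=3,j=0): S=70.4869, (K−S)⁺=52.7931, hold=52.2855 ⇒ V=52.7931 exercise | (k=3,j=1): S=96.7613, (K−S)⁺=26.5187, hold=27.8950 ⇒ V=27.8950 continue | (k=3,j=2): S=132.8296, (K−S)⁺=0.0000, hold=7.2913 ⇒ V=7.2913 continue | (k=3,j=3): S=182.3425, (K−S)⁺=0.0000, hold=0.0000 ⇒ V=0.0000 continue  boundary S*=70.4869
step 2: (k=2,j=0): S=82.5857, (K−S)⁺=40.6943, hold=40.8356 ⇒ V=40.8356 continue | (k=2,j=1): S=113.3700, (K−S)⁺=9.9100, hold=18.0649 ⇒ V=18.0649 continue | (k=2,j=2): S=155.6293, (K−S)⁺=0.0000, hold=3.8232 ⇒ V=3.8232 continue  boundary S*=-
step 1: (k=1,j=0): S=96.7613, (K−S)⁺=26.5187, hold=29.9305 ⇒ V=29.9305 continue | (k=1,j=1): S=132.8296, (K−S)⁺=0.0000, hold=11.2752 ⇒ V=11.2752 continue  boundary S*=-
step 0: (k=0,j=0): S=113.3700, (K−S)⁺=9.9100, hold=21.0108 ⇒ V=21.0108 continue  boundary S*=-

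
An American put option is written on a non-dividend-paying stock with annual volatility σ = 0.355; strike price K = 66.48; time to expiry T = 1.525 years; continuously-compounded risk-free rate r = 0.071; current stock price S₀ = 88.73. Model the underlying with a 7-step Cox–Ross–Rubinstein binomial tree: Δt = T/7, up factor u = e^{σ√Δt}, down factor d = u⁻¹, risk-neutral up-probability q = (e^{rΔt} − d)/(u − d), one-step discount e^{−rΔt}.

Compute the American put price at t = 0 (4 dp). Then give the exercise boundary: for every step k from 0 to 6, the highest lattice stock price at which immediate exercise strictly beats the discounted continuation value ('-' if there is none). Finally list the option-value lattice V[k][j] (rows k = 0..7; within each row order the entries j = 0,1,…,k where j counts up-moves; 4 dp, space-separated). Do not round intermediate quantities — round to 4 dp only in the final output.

price = 3.4839
boundary = - - - - 45.7326 38.7493 45.7326
tree:
3.4839
5.7039 1.4197
9.0915 2.5658 0.3423
14.0197 4.5508 0.7030 0.0000
20.7474 7.8705 1.4437 0.0000 0.0000
27.7307 13.1331 2.9649 0.0000 0.0000 0.0000
33.6476 20.7474 6.0892 0.0000 0.0000 0.0000 0.0000
38.6610 27.7307 12.5057 0.0000 0.0000 0.0000 0.0000 0.0000

Δt=0.21786, u=1.18022, d=0.84730, q=0.50549, disc=e^(-rΔt)=0.98465
k=7 terminal: V=max(K-S,0) → 38.6610 27.7307 12.5057 0.0000 0.0000 0.0000 0.0000 0.0000
k=6: j=0 S=32.8324 intr=33.6476 cont=32.6272 V=33.6476[EX]; j=1 S=45.7326 intr=20.7474 cont=19.7270 V=20.7474[EX]; j=2 S=63.7013 intr=2.7787 cont=6.0892 V=6.0892[hold]; j=3 S=88.7300 intr=0.0000 cont=0.0000 V=0.0000[hold]; j=4 S=123.5927 intr=0.0000 cont=0.0000 V=0.0000[hold]; j=5 S=172.1533 intr=0.0000 cont=0.0000 V=0.0000[hold]; j=6 S=239.7937 intr=0.0000 cont=0.0000 V=0.0000[hold]  S*(6)=45.7326
k=5: j=0 S=38.7493 intr=27.7307 cont=26.7103 V=27.7307[EX]; j=1 S=53.9743 intr=12.5057 cont=13.1331 V=13.1331[hold]; j=2 S=75.1812 intr=0.0000 cont=2.9649 V=2.9649[hold]; j=3 S=104.7205 intr=0.0000 cont=0.0000 V=0.0000[hold]; j=4 S=145.8660 intr=0.0000 cont=0.0000 V=0.0000[hold]; j=5 S=203.1780 intr=0.0000 cont=0.0000 V=0.0000[hold]  S*(5)=38.7493
k=4: j=0 S=45.7326 intr=20.7474 cont=20.0393 V=20.7474[EX]; j=1 S=63.7013 intr=2.7787 cont=7.8705 V=7.8705[hold]; j=2 S=88.7300 intr=0.0000 cont=1.4437 V=1.4437[hold]; j=3 S=123.5927 intr=0.0000 cont=0.0000 V=0.0000[hold]; j=4 S=172.1533 intr=0.0000 cont=0.0000 V=0.0000[hold]  S*(4)=45.7326
k=3: j=0 S=53.9743 intr=12.5057 cont=14.0197 V=14.0197[hold]; j=1 S=75.1812 intr=0.0000 cont=4.5508 V=4.5508[hold]; j=2 S=104.7205 intr=0.0000 cont=0.7030 V=0.7030[hold]; j=3 S=145.8660 intr=0.0000 cont=0.0000 V=0.0000[hold]  S*(3)=-
k=2: j=0 S=63.7013 intr=2.7787 cont=9.0915 V=9.0915[hold]; j=1 S=88.7300 intr=0.0000 cont=2.5658 V=2.5658[hold]; j=2 S=123.5927 intr=0.0000 cont=0.3423 V=0.3423[hold]  S*(2)=-
k=1: j=0 S=75.1812 intr=0.0000 cont=5.7039 V=5.7039[hold]; j=1 S=104.7205 intr=0.0000 cont=1.4197 V=1.4197[hold]  S*(1)=-
k=0: j=0 S=88.7300 intr=0.0000 cont=3.4839 V=3.4839[hold]  S*(0)=-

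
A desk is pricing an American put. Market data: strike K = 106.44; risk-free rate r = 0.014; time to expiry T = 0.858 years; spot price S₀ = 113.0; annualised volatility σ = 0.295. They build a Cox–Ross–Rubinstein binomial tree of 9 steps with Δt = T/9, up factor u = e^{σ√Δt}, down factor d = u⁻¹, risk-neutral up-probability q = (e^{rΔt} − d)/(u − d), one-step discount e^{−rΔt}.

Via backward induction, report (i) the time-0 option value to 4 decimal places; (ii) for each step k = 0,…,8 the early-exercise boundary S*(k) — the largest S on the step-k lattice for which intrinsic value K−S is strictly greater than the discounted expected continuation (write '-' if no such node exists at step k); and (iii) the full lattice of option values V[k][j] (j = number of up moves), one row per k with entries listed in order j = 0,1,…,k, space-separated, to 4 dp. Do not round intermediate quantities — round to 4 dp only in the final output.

price = 8.5091
boundary = - - - - - 71.6623 78.4962 85.9817 94.1810
tree:
8.5091
11.9949 4.8247
16.4594 7.2790 2.2273
21.8996 10.7179 3.6411 0.7296
28.1361 15.3261 5.8458 1.3061 0.1185
34.7777 21.1490 9.1746 2.3210 0.2301 0.0000
41.0165 27.9438 13.9796 4.0887 0.4470 0.0000 0.0000
46.7123 34.7777 20.4583 7.1267 0.8685 0.0000 0.0000 0.0000
51.9121 41.0165 27.9438 12.2590 1.6872 0.0000 0.0000 0.0000 0.0000
56.6593 46.7123 34.7777 20.4583 3.2777 0.0000 0.0000 0.0000 0.0000 0.0000

Δt=0.09533, u=1.09536, d=0.91294, q=0.48457, disc=e^(-rΔt)=0.99867
k=9 terminal: V=max(K-S,0) → 56.6593 46.7123 34.7777 20.4583 3.2777 0.0000 0.0000 0.0000 0.0000 0.0000
k=8: j=0 S=54.5279 intr=51.9121 cont=51.7702 V=51.9121[EX]; j=1 S=65.4235 intr=41.0165 cont=40.8746 V=41.0165[EX]; j=2 S=78.4962 intr=27.9438 cont=27.8019 V=27.9438[EX]; j=3 S=94.1810 intr=12.2590 cont=12.1170 V=12.2590[EX]; j=4 S=113.0000 intr=0.0000 cont=1.6872 V=1.6872[hold]; j=5 S=135.5793 intr=0.0000 cont=0.0000 V=0.0000[hold]; j=6 S=162.6703 intr=0.0000 cont=0.0000 V=0.0000[hold]; j=7 S=195.1746 intr=0.0000 cont=0.0000 V=0.0000[hold]; j=8 S=234.1738 intr=0.0000 cont=0.0000 V=0.0000[hold]  S*(8)=94.1810
k=7: j=0 S=59.7277 intr=46.7123 cont=46.5703 V=46.7123[EX]; j=1 S=71.6623 intr=34.7777 cont=34.6357 V=34.7777[EX]; j=2 S=85.9817 intr=20.4583 cont=20.3163 V=20.4583[EX]; j=3 S=103.1623 intr=3.2777 cont=7.1267 V=7.1267[hold]; j=4 S=123.7759 intr=0.0000 cont=0.8685 V=0.8685[hold]; j=5 S=148.5084 intr=0.0000 cont=0.0000 V=0.0000[hold]; j=6 S=178.1828 intr=0.0000 cont=0.0000 V=0.0000[hold]; j=7 S=213.7868 intr=0.0000 cont=0.0000 V=0.0000[hold]  S*(7)=85.9817
k=6: j=0 S=65.4235 intr=41.0165 cont=40.8746 V=41.0165[EX]; j=1 S=78.4962 intr=27.9438 cont=27.8019 V=27.9438[EX]; j=2 S=94.1810 intr=12.2590 cont=13.9796 V=13.9796[hold]; j=3 S=113.0000 intr=0.0000 cont=4.0887 V=4.0887[hold]; j=4 S=135.5793 intr=0.0000 cont=0.4470 V=0.4470[hold]; j=5 S=162.6703 intr=0.0000 cont=0.0000 V=0.0000[hold]; j=6 S=195.1746 intr=0.0000 cont=0.0000 V=0.0000[hold]  S*(6)=78.4962
k=5: j=0 S=71.6623 intr=34.7777 cont=34.6357 V=34.7777[EX]; j=1 S=85.9817 intr=20.4583 cont=21.1490 V=21.1490[hold]; j=2 S=103.1623 intr=3.2777 cont=9.1746 V=9.1746[hold]; j=3 S=123.7759 intr=0.0000 cont=2.3210 V=2.3210[hold]; j=4 S=148.5084 intr=0.0000 cont=0.2301 V=0.2301[hold]; j=5 S=178.1828 intr=0.0000 cont=0.0000 V=0.0000[hold]  S*(5)=71.6623
k=4: j=0 S=78.4962 intr=27.9438 cont=28.1361 V=28.1361[hold]; j=1 S=94.1810 intr=12.2590 cont=15.3261 V=15.3261[hold]; j=2 S=113.0000 intr=0.0000 cont=5.8458 V=5.8458[hold]; j=3 S=135.5793 intr=0.0000 cont=1.3061 V=1.3061[hold]; j=4 S=162.6703 intr=0.0000 cont=0.1185 V=0.1185[hold]  S*(4)=-
k=3: j=0 S=85.9817 intr=20.4583 cont=21.8996 V=21.8996[hold]; j=1 S=103.1623 intr=3.2777 cont=10.7179 V=10.7179[hold]; j=2 S=123.7759 intr=0.0000 cont=3.6411 V=3.6411[hold]; j=3 S=148.5084 intr=0.0000 cont=0.7296 V=0.7296[hold]  S*(3)=-
k=2: j=0 S=94.1810 intr=12.2590 cont=16.4594 V=16.4594[hold]; j=1 S=113.0000 intr=0.0000 cont=7.2790 V=7.2790[hold]; j=2 S=135.5793 intr=0.0000 cont=2.2273 V=2.2273[hold]  S*(2)=-
k=1: j=0 S=103.1623 intr=3.2777 cont=11.9949 V=11.9949[hold]; j=1 S=123.7759 intr=0.0000 cont=4.8247 V=4.8247[hold]  S*(1)=-
k=0: j=0 S=113.0000 intr=0.0000 cont=8.5091 V=8.5091[hold]  S*(0)=-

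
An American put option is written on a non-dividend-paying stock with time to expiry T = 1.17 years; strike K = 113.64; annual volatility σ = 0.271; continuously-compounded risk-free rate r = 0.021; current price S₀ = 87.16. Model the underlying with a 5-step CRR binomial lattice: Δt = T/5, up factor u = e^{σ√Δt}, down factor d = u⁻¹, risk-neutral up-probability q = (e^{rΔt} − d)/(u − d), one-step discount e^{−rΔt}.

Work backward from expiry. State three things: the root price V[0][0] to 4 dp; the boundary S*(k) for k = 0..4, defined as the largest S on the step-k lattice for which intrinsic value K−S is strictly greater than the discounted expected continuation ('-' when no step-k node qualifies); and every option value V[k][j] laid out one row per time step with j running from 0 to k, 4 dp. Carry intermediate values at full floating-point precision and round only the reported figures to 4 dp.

price = 28.2335
boundary = - 76.4512 67.0582 76.4512 87.1600
tree:
28.2335
37.1888 19.0488
46.5818 27.2784 10.5384
54.8208 37.1888 17.0739 3.7334
62.0475 46.5818 26.4800 7.2993 0.0000
68.3863 54.8208 37.1888 14.2712 0.0000 0.0000

Δt=0.23400  u=1.14007  d=0.87714  q=0.48601  discount=0.99510
step 5 (expiry): payoffs max(K−S,0) = 68.3863 54.8208 37.1888 14.2712 0.0000 0.0000
step 4: (k=4,j=0): S=51.5925, (K−S)⁺=62.0475, hold=61.4904 ⇒ V=62.0475 exercise | (k=4,j=1): S=67.0582, (K−S)⁺=46.5818, hold=46.0247 ⇒ V=46.5818 exercise | (k=4,j=2): S=87.1600, (K−S)⁺=26.4800, hold=25.9229 ⇒ V=26.4800 exercise | (k=4,j=3): S=113.2876, (K−S)⁺=0.3524, hold=7.2993 ⇒ V=7.2993 continue | (k=4,j=4): S=147.2475, (K−S)⁺=0.0000, hold=0.0000 ⇒ V=0.0000 continue  boundary S*=87.1600
step 3: (k=3,j=0): S=58.8192, (K−S)⁺=54.8208, hold=54.2637 ⇒ V=54.8208 exercise | (k=3,j=1): S=76.4512, (K−S)⁺=37.1888, hold=36.6317 ⇒ V=37.1888 exercise | (k=3,j=2): S=99.3688, (K−S)⁺=14.2712, hold=17.0739 ⇒ V=17.0739 continue | (k=3,j=3): S=129.1562, (K−S)⁺=0.0000, hold=3.7334 ⇒ V=3.7334 continue  boundary S*=76.4512
step 2: (k=2,j=0): S=67.0582, (K−S)⁺=46.5818, hold=46.0247 ⇒ V=46.5818 exercise | (k=2,j=1): S=87.1600, (K−S)⁺=26.4800, hold=27.2784 ⇒ V=27.2784 continue | (k=2,j=2): S=113.2876, (K−S)⁺=0.3524, hold=10.5384 ⇒ V=10.5384 continue  boundary S*=67.0582
step 1: (k=1,j=0): S=76.4512, (K−S)⁺=37.1888, hold=37.0178 ⇒ V=37.1888 exercise | (k=1,j=1): S=99.3688, (K−S)⁺=14.2712, hold=19.0488 ⇒ V=19.0488 continue  boundary S*=76.4512
step 0: (k=0,j=0): S=87.1600, (K−S)⁺=26.4800, hold=28.2335 ⇒ V=28.2335 continue  boundary S*=-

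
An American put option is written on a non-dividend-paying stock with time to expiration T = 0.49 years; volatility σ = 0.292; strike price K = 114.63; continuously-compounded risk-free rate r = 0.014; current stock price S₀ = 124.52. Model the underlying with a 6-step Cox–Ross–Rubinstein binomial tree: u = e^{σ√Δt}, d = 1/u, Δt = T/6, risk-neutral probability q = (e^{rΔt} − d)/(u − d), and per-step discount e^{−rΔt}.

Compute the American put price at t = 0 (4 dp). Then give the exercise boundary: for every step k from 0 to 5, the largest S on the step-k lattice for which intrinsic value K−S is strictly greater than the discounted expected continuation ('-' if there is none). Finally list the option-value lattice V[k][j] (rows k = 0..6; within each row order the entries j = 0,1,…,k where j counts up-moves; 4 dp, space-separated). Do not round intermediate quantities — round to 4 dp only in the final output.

Δt=0.08167  u=1.08703  d=0.91994  q=0.48600  discount=0.99886
step 6 (expiry): payoffs max(K−S,0) = 39.1558 25.4477 9.2498 0.0000 0.0000 0.0000 0.0000
step 5: (k=5,j=0): S=82.0424, (K−S)⁺=32.5876, hold=32.4566 ⇒ V=32.5876 exercise | (k=5,j=1): S=96.9435, (K−S)⁺=17.6865, hold=17.5555 ⇒ V=17.6865 exercise | (k=5,j=2): S=114.5510, (K−S)⁺=0.0790, hold=4.7490 ⇒ V=4.7490 continue | (k=5,j=3): S=135.3565, (K−S)⁺=0.0000, hold=0.0000 ⇒ V=0.0000 continue | (k=5,j=4): S=159.9409, (K−S)⁺=0.0000, hold=0.0000 ⇒ V=0.0000 continue | (k=5,j=5): S=188.9904, (K−S)⁺=0.0000, hold=0.0000 ⇒ V=0.0000 continue  boundary S*=96.9435
step 4: (k=4,j=0): S=89.1823, (K−S)⁺=25.4477, hold=25.3167 ⇒ V=25.4477 exercise | (k=4,j=1): S=105.3802, (K−S)⁺=9.2498, hold=11.3859 ⇒ V=11.3859 continue | (k=4,j=2): S=124.5200, (K−S)⁺=0.0000, hold=2.4382 ⇒ V=2.4382 continue | (k=4,j=3): S=147.1361, (K−S)⁺=0.0000, hold=0.0000 ⇒ V=0.0000 continue | (k=4,j=4): S=173.8600, (K−S)⁺=0.0000, hold=0.0000 ⇒ V=0.0000 continue  boundary S*=89.1823
step 3: (k=3,j=0): S=96.9435, (K−S)⁺=17.6865, hold=18.5924 ⇒ V=18.5924 continue | (k=3,j=1): S=114.5510, (K−S)⁺=0.0790, hold=7.0293 ⇒ V=7.0293 continue | (k=3,j=2): S=135.3565, (K−S)⁺=0.0000, hold=1.2518 ⇒ V=1.2518 continue | (k=3,j=3): S=159.9409, (K−S)⁺=0.0000, hold=0.0000 ⇒ V=0.0000 continue  boundary S*=-
step 2: (k=2,j=0): S=105.3802, (K−S)⁺=9.2498, hold=12.9580 ⇒ V=12.9580 continue | (k=2,j=1): S=124.5200, (K−S)⁺=0.0000, hold=4.2166 ⇒ V=4.2166 continue | (k=2,j=2): S=147.1361, (K−S)⁺=0.0000, hold=0.6427 ⇒ V=0.6427 continue  boundary S*=-
step 1: (k=1,j=0): S=114.5510, (K−S)⁺=0.0790, hold=8.6997 ⇒ V=8.6997 continue | (k=1,j=1): S=135.3565, (K−S)⁺=0.0000, hold=2.4769 ⇒ V=2.4769 continue  boundary S*=-
step 0: (k=0,j=0): S=124.5200, (K−S)⁺=0.0000, hold=5.6690 ⇒ V=5.6690 continue  boundary S*=-

price = 5.6690
boundary = - - - - 89.1823 96.9435
tree:
5.6690
8.6997 2.4769
12.9580 4.2166 0.6427
18.5924 7.0293 1.2518 0.0000
25.4477 11.3859 2.4382 0.0000 0.0000
32.5876 17.6865 4.7490 0.0000 0.0000 0.0000
39.1558 25.4477 9.2498 0.0000 0.0000 0.0000 0.0000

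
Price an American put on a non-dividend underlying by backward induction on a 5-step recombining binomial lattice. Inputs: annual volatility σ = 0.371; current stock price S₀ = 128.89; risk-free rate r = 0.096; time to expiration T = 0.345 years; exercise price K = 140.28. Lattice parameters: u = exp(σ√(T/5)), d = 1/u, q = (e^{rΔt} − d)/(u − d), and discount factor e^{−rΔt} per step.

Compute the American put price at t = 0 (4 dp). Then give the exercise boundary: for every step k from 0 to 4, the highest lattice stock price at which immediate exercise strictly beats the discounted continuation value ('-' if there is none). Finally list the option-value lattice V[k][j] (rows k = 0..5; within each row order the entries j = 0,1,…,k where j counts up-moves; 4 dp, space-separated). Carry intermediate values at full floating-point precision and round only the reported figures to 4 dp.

price = 15.8065
boundary = - - 106.0650 116.9218 128.8900
tree:
15.8065
23.8477 8.2776
34.2150 14.1859 2.7021
44.0638 23.3582 5.5476 0.0000
52.9980 34.2150 11.3900 0.0000 0.0000
61.1026 44.0638 23.3582 0.0000 0.0000 0.0000

Δt=0.06900  u=1.10236  d=0.90714  q=0.50970  discount=0.99340
step 5 (expiry): payoffs max(K−S,0) = 61.1026 44.0638 23.3582 0.0000 0.0000 0.0000
step 4: (k=4,j=0): S=87.2820, (K−S)⁺=52.9980, hold=52.0718 ⇒ V=52.9980 exercise | (k=4,j=1): S=106.0650, (K−S)⁺=34.2150, hold=33.2889 ⇒ V=34.2150 exercise | (k=4,j=2): S=128.8900, (K−S)⁺=11.3900, hold=11.3769 ⇒ V=11.3900 exercise | (k=4,j=3): S=156.6269, (K−S)⁺=0.0000, hold=0.0000 ⇒ V=0.0000 continue | (k=4,j=4): S=190.3328, (K−S)⁺=0.0000, hold=0.0000 ⇒ V=0.0000 continue  boundary S*=128.8900
step 3: (k=3,j=0): S=96.2162, (K−S)⁺=44.0638, hold=43.1376 ⇒ V=44.0638 exercise | (k=3,j=1): S=116.9218, (K−S)⁺=23.3582, hold=22.4320 ⇒ V=23.3582 exercise | (k=3,j=2): S=142.0832, (K−S)⁺=0.0000, hold=5.5476 ⇒ V=5.5476 continue | (k=3,j=3): S=172.6593, (K−S)⁺=0.0000, hold=0.0000 ⇒ V=0.0000 continue  boundary S*=116.9218
step 2: (k=2,j=0): S=106.0650, (K−S)⁺=34.2150, hold=33.2889 ⇒ V=34.2150 exercise | (k=2,j=1): S=128.8900, (K−S)⁺=11.3900, hold=14.1859 ⇒ V=14.1859 continue | (k=2,j=2): S=156.6269, (K−S)⁺=0.0000, hold=2.7021 ⇒ V=2.7021 continue  boundary S*=106.0650
step 1: (k=1,j=0): S=116.9218, (K−S)⁺=23.3582, hold=23.8477 ⇒ V=23.8477 continue | (k=1,j=1): S=142.0832, (K−S)⁺=0.0000, hold=8.2776 ⇒ V=8.2776 continue  boundary S*=-
step 0: (k=0,j=0): S=128.8900, (K−S)⁺=11.3900, hold=15.8065 ⇒ V=15.8065 continue  boundary S*=-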